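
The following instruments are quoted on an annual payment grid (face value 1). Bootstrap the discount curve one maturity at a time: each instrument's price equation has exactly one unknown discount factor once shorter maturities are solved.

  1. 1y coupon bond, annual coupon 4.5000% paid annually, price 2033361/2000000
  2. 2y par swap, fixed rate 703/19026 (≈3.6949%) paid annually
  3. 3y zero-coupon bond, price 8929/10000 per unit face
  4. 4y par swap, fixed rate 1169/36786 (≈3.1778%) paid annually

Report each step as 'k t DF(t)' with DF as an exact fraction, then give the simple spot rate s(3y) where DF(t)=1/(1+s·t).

1 1 9729/10000
2 2 9297/10000
3 3 8929/10000
4 4 8831/10000
s(3y) = (1/(8929/10000) − 1)/(3) = 357/8929 ≈ 3.9982%

step 1 [1y] bond c/1=9/200: DF=(2033361/2000000 − 9/200·(0))/(1+9/200) = 9729/10000 ≈ 0.972900
step 2 [2y] swap r/1=703/19026: DF=(1 − 703/19026·(0.972900))/(1+703/19026) = 9297/10000 ≈ 0.929700
step 3 [3y] zero: DF = P = 8929/10000 ≈ 0.892900
step 4 [4y] swap r/1=1169/36786: DF=(1 − 1169/36786·(0.972900+0.929700+0.892900))/(1+1169/36786) = 8831/10000 ≈ 0.883100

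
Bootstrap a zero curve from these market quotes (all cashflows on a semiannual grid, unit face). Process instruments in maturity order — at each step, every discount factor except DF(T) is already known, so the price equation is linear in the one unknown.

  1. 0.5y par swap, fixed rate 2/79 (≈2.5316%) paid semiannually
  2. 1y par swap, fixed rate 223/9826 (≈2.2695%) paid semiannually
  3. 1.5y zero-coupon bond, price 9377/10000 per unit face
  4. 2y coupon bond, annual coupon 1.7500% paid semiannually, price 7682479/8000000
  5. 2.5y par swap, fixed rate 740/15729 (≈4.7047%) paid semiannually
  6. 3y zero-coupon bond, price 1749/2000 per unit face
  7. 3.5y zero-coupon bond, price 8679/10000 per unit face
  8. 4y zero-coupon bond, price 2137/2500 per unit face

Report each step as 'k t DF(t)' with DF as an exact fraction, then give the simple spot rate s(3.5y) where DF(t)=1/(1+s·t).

1 1/2 79/80
2 1 9777/10000
3 3/2 9377/10000
4 2 2317/2500
5 5/2 889/1000
6 3 1749/2000
7 7/2 8679/10000
8 4 2137/2500
s(3.5y) = (1/(8679/10000) − 1)/(7/2) = 2642/60753 ≈ 4.3488%

step 1 [0.5y] swap r/2=1/79: DF=(1 − 1/79·(0))/(1+1/79) = 79/80 ≈ 0.987500
step 2 [1y] swap r/2=223/19652: DF=(1 − 223/19652·(0.987500))/(1+223/19652) = 9777/10000 ≈ 0.977700
step 3 [1.5y] zero: DF = P = 9377/10000 ≈ 0.937700
step 4 [2y] bond c/2=7/800: DF=(7682479/8000000 − 7/800·(0.987500+0.977700+0.937700))/(1+7/800) = 2317/2500 ≈ 0.926800
step 5 [2.5y] swap r/2=370/15729: DF=(1 − 370/15729·(0.987500+0.977700+0.937700+0.926800))/(1+370/15729) = 889/1000 ≈ 0.889000
step 6 [3y] zero: DF = P = 1749/2000 ≈ 0.874500
step 7 [3.5y] zero: DF = P = 8679/10000 ≈ 0.867900
step 8 [4y] zero: DF = P = 2137/2500 ≈ 0.854800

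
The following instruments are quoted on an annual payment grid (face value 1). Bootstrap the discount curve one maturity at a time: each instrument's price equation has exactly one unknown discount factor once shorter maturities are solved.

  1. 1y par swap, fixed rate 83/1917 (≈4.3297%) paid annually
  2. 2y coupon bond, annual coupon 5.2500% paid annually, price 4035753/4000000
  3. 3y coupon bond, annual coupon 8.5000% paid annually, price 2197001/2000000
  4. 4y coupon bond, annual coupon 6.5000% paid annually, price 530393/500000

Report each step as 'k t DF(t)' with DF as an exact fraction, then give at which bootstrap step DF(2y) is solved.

1 1 1917/2000
2 2 2277/2500
3 3 433/500
4 4 8291/10000
DF(2y) is solved at step 2

step 1 [1y] swap r/1=83/1917: DF=(1 − 83/1917·(0))/(1+83/1917) = 1917/2000 ≈ 0.958500
step 2 [2y] bond c/1=21/400: DF=(4035753/4000000 − 21/400·(0.958500))/(1+21/400) = 2277/2500 ≈ 0.910800
step 3 [3y] bond c/1=17/200: DF=(2197001/2000000 − 17/200·(0.958500+0.910800))/(1+17/200) = 433/500 ≈ 0.866000
step 4 [4y] bond c/1=13/200: DF=(530393/500000 − 13/200·(0.958500+0.910800+0.866000))/(1+13/200) = 8291/10000 ≈ 0.829100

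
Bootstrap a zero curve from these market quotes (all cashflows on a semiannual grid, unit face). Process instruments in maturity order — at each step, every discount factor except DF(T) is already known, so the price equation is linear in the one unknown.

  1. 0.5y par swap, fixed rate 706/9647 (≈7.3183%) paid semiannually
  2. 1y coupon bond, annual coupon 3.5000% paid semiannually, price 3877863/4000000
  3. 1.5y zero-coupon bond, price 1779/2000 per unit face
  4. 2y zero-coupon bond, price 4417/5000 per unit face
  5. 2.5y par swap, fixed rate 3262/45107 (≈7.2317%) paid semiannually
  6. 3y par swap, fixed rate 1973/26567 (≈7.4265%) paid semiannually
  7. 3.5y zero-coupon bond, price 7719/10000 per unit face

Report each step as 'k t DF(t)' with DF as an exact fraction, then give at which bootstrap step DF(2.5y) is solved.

1 1/2 9647/10000
2 1 4681/5000
3 3/2 1779/2000
4 2 4417/5000
5 5/2 8369/10000
6 3 8027/10000
7 7/2 7719/10000
DF(2.5y) is solved at step 5

step 1 [0.5y] swap r/2=353/9647: DF=(1 − 353/9647·(0))/(1+353/9647) = 9647/10000 ≈ 0.964700
step 2 [1y] bond c/2=7/400: DF=(3877863/4000000 − 7/400·(0.964700))/(1+7/400) = 4681/5000 ≈ 0.936200
step 3 [1.5y] zero: DF = P = 1779/2000 ≈ 0.889500
step 4 [2y] zero: DF = P = 4417/5000 ≈ 0.883400
step 5 [2.5y] swap r/2=1631/45107: DF=(1 − 1631/45107·(0.964700+0.936200+0.889500+0.883400))/(1+1631/45107) = 8369/10000 ≈ 0.836900
step 6 [3y] swap r/2=1973/53134: DF=(1 − 1973/53134·(0.964700+0.936200+0.889500+0.883400+0.836900))/(1+1973/53134) = 8027/10000 ≈ 0.802700
step 7 [3.5y] zero: DF = P = 7719/10000 ≈ 0.771900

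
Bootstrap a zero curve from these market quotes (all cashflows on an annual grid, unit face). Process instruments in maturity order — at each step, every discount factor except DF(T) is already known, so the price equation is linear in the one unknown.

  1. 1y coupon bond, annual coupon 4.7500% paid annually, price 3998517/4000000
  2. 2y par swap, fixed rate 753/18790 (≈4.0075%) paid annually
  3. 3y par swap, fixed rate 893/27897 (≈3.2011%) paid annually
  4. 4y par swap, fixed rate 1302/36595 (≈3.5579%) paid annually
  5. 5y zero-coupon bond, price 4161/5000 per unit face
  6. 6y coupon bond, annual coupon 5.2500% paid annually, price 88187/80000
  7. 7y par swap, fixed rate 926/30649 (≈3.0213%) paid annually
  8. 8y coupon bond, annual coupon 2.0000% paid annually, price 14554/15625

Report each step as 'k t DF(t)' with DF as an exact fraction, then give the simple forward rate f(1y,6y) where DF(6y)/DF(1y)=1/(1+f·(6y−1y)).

1 1 9543/10000
2 2 9247/10000
3 3 9107/10000
4 4 4349/5000
5 5 4161/5000
6 6 8233/10000
7 7 2037/2500
8 8 793/1000
f(1y,6y) = ((9543/10000)/(8233/10000) − 1)/(5) = 262/8233 ≈ 3.1823%

step 1 [1y] bond c/1=19/400: DF=(3998517/4000000 − 19/400·(0))/(1+19/400) = 9543/10000 ≈ 0.954300
step 2 [2y] swap r/1=753/18790: DF=(1 − 753/18790·(0.954300))/(1+753/18790) = 9247/10000 ≈ 0.924700
step 3 [3y] swap r/1=893/27897: DF=(1 − 893/27897·(0.954300+0.924700))/(1+893/27897) = 9107/10000 ≈ 0.910700
step 4 [4y] swap r/1=1302/36595: DF=(1 − 1302/36595·(0.954300+0.924700+0.910700))/(1+1302/36595) = 4349/5000 ≈ 0.869800
step 5 [5y] zero: DF = P = 4161/5000 ≈ 0.832200
step 6 [6y] bond c/1=21/400: DF=(88187/80000 − 21/400·(0.954300+0.924700+0.910700+0.869800+0.832200))/(1+21/400) = 8233/10000 ≈ 0.823300
step 7 [7y] swap r/1=926/30649: DF=(1 − 926/30649·(0.954300+0.924700+0.910700+0.869800+0.832200+0.823300))/(1+926/30649) = 2037/2500 ≈ 0.814800
step 8 [8y] bond c/1=1/50: DF=(14554/15625 − 1/50·(0.954300+0.924700+0.910700+0.869800+0.832200+0.823300+0.814800))/(1+1/50) = 793/1000 ≈ 0.793000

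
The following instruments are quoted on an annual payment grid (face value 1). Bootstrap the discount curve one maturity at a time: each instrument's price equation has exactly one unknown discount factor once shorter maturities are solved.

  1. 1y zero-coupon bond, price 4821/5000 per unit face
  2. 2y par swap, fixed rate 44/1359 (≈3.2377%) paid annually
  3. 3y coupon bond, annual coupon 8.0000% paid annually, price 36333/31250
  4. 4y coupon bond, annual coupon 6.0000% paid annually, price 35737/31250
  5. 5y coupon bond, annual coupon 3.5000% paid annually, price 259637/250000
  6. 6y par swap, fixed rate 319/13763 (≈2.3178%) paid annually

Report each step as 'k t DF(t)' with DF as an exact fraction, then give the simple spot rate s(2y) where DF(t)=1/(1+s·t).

1 1 4821/5000
2 2 1173/1250
3 3 2339/2500
4 4 4591/5000
5 5 2191/2500
6 6 2181/2500
s(2y) = (1/(1173/1250) − 1)/(2) = 77/2346 ≈ 3.2822%

step 1 [1y] zero: DF = P = 4821/5000 ≈ 0.964200
step 2 [2y] swap r/1=44/1359: DF=(1 − 44/1359·(0.964200))/(1+44/1359) = 1173/1250 ≈ 0.938400
step 3 [3y] bond c/1=2/25: DF=(36333/31250 − 2/25·(0.964200+0.938400))/(1+2/25) = 2339/2500 ≈ 0.935600
step 4 [4y] bond c/1=3/50: DF=(35737/31250 − 3/50·(0.964200+0.938400+0.935600))/(1+3/50) = 4591/5000 ≈ 0.918200
step 5 [5y] bond c/1=7/200: DF=(259637/250000 − 7/200·(0.964200+0.938400+0.935600+0.918200))/(1+7/200) = 2191/2500 ≈ 0.876400
step 6 [6y] swap r/1=319/13763: DF=(1 − 319/13763·(0.964200+0.938400+0.935600+0.918200+0.876400))/(1+319/13763) = 2181/2500 ≈ 0.872400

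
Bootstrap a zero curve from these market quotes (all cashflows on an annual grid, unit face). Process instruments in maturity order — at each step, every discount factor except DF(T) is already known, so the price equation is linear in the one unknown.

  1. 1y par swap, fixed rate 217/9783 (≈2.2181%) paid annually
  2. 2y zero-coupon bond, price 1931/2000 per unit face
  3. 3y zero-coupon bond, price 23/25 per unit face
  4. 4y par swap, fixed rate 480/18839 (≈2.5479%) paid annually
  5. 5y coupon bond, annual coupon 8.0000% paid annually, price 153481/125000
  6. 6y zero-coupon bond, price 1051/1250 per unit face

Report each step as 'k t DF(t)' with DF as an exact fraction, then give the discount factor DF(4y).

step 1 [1y] swap r/1=217/9783: DF=(1 − 217/9783·(0))/(1+217/9783) = 9783/10000 ≈ 0.978300
step 2 [2y] zero: DF = P = 1931/2000 ≈ 0.965500
step 3 [3y] zero: DF = P = 23/25 ≈ 0.920000
step 4 [4y] swap r/1=480/18839: DF=(1 − 480/18839·(0.978300+0.965500+0.920000))/(1+480/18839) = 113/125 ≈ 0.904000
step 5 [5y] bond c/1=2/25: DF=(153481/125000 − 2/25·(0.978300+0.965500+0.920000+0.904000))/(1+2/25) = 4289/5000 ≈ 0.857800
step 6 [6y] zero: DF = P = 1051/1250 ≈ 0.840800

1 1 9783/10000
2 2 1931/2000
3 3 23/25
4 4 113/125
5 5 4289/5000
6 6 1051/1250
DF(4y) = 113/125 ≈ 0.904000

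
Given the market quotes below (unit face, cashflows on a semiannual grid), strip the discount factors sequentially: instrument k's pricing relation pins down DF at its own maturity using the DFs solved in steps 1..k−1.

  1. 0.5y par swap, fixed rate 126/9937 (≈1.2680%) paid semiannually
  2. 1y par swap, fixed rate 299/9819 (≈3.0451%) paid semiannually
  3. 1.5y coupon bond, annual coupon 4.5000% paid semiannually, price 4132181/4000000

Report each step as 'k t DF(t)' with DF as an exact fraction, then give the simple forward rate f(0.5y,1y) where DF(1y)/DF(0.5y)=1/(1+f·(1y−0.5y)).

step 1 [0.5y] swap r/2=63/9937: DF=(1 − 63/9937·(0))/(1+63/9937) = 9937/10000 ≈ 0.993700
step 2 [1y] swap r/2=299/19638: DF=(1 − 299/19638·(0.993700))/(1+299/19638) = 9701/10000 ≈ 0.970100
step 3 [1.5y] bond c/2=9/400: DF=(4132181/4000000 − 9/400·(0.993700+0.970100))/(1+9/400) = 9671/10000 ≈ 0.967100

1 1/2 9937/10000
2 1 9701/10000
3 3/2 9671/10000
f(0.5y,1y) = ((9937/10000)/(9701/10000) − 1)/(1/2) = 472/9701 ≈ 4.8655%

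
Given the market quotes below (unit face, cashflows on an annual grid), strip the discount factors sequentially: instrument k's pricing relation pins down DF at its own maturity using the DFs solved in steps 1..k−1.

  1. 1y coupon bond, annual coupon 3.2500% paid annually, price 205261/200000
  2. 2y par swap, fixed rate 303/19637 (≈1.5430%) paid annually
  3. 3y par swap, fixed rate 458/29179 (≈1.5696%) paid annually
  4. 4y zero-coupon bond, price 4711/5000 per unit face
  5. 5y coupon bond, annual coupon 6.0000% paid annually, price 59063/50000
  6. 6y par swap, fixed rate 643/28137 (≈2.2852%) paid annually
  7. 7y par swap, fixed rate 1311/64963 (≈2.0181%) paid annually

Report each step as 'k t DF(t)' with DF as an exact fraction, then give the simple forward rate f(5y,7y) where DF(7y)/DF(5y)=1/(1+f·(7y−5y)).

1 1 497/500
2 2 9697/10000
3 3 4771/5000
4 4 4711/5000
5 5 8959/10000
6 6 4357/5000
7 7 8689/10000
f(5y,7y) = ((8959/10000)/(8689/10000) − 1)/(2) = 135/8689 ≈ 1.5537%

step 1 [1y] bond c/1=13/400: DF=(205261/200000 − 13/400·(0))/(1+13/400) = 497/500 ≈ 0.994000
step 2 [2y] swap r/1=303/19637: DF=(1 − 303/19637·(0.994000))/(1+303/19637) = 9697/10000 ≈ 0.969700
step 3 [3y] swap r/1=458/29179: DF=(1 − 458/29179·(0.994000+0.969700))/(1+458/29179) = 4771/5000 ≈ 0.954200
step 4 [4y] zero: DF = P = 4711/5000 ≈ 0.942200
step 5 [5y] bond c/1=3/50: DF=(59063/50000 − 3/50·(0.994000+0.969700+0.954200+0.942200))/(1+3/50) = 8959/10000 ≈ 0.895900
step 6 [6y] swap r/1=643/28137: DF=(1 − 643/28137·(0.994000+0.969700+0.954200+0.942200+0.895900))/(1+643/28137) = 4357/5000 ≈ 0.871400
step 7 [7y] swap r/1=1311/64963: DF=(1 − 1311/64963·(0.994000+0.969700+0.954200+0.942200+0.895900+0.871400))/(1+1311/64963) = 8689/10000 ≈ 0.868900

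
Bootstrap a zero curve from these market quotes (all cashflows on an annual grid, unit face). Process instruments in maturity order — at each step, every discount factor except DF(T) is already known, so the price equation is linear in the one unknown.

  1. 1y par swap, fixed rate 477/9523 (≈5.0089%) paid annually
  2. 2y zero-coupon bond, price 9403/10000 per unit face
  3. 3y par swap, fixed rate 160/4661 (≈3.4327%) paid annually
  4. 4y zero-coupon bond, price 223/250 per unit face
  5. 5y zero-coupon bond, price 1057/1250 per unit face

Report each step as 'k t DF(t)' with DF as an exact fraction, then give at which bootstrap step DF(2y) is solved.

1 1 9523/10000
2 2 9403/10000
3 3 113/125
4 4 223/250
5 5 1057/1250
DF(2y) is solved at step 2

step 1 [1y] swap r/1=477/9523: DF=(1 − 477/9523·(0))/(1+477/9523) = 9523/10000 ≈ 0.952300
step 2 [2y] zero: DF = P = 9403/10000 ≈ 0.940300
step 3 [3y] swap r/1=160/4661: DF=(1 − 160/4661·(0.952300+0.940300))/(1+160/4661) = 113/125 ≈ 0.904000
step 4 [4y] zero: DF = P = 223/250 ≈ 0.892000
step 5 [5y] zero: DF = P = 1057/1250 ≈ 0.845600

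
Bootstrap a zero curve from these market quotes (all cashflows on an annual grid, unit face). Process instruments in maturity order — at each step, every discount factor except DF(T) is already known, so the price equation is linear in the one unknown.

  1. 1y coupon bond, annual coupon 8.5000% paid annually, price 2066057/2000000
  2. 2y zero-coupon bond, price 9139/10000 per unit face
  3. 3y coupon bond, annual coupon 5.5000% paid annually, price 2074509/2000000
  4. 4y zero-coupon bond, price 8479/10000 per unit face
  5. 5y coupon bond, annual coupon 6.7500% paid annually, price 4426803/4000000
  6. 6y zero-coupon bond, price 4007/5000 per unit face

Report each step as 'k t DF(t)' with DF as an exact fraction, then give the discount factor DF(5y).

1 1 9521/10000
2 2 9139/10000
3 3 8859/10000
4 4 8479/10000
5 5 8091/10000
6 6 4007/5000
DF(5y) = 8091/10000 ≈ 0.809100

step 1 [1y] bond c/1=17/200: DF=(2066057/2000000 − 17/200·(0))/(1+17/200) = 9521/10000 ≈ 0.952100
step 2 [2y] zero: DF = P = 9139/10000 ≈ 0.913900
step 3 [3y] bond c/1=11/200: DF=(2074509/2000000 − 11/200·(0.952100+0.913900))/(1+11/200) = 8859/10000 ≈ 0.885900
step 4 [4y] zero: DF = P = 8479/10000 ≈ 0.847900
step 5 [5y] bond c/1=27/400: DF=(4426803/4000000 − 27/400·(0.952100+0.913900+0.885900+0.847900))/(1+27/400) = 8091/10000 ≈ 0.809100
step 6 [6y] zero: DF = P = 4007/5000 ≈ 0.801400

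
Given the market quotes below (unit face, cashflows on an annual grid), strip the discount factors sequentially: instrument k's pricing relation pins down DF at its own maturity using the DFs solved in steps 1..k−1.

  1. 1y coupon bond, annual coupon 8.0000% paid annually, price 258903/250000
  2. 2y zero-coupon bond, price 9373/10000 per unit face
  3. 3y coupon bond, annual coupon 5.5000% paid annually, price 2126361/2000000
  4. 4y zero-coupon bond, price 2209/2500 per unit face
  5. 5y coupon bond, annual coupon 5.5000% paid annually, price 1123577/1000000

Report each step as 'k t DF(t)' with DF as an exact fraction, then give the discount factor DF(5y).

1 1 9589/10000
2 2 9373/10000
3 3 9089/10000
4 4 2209/2500
5 5 8727/10000
DF(5y) = 8727/10000 ≈ 0.872700

step 1 [1y] bond c/1=2/25: DF=(258903/250000 − 2/25·(0))/(1+2/25) = 9589/10000 ≈ 0.958900
step 2 [2y] zero: DF = P = 9373/10000 ≈ 0.937300
step 3 [3y] bond c/1=11/200: DF=(2126361/2000000 − 11/200·(0.958900+0.937300))/(1+11/200) = 9089/10000 ≈ 0.908900
step 4 [4y] zero: DF = P = 2209/2500 ≈ 0.883600
step 5 [5y] bond c/1=11/200: DF=(1123577/1000000 − 11/200·(0.958900+0.937300+0.908900+0.883600))/(1+11/200) = 8727/10000 ≈ 0.872700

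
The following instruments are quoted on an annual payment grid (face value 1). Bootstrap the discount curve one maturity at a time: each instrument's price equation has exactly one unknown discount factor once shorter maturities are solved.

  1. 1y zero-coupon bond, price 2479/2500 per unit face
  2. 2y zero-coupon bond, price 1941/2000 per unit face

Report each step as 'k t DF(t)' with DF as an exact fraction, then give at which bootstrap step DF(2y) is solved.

1 1 2479/2500
2 2 1941/2000
DF(2y) is solved at step 2

step 1 [1y] zero: DF = P = 2479/2500 ≈ 0.991600
step 2 [2y] zero: DF = P = 1941/2000 ≈ 0.970500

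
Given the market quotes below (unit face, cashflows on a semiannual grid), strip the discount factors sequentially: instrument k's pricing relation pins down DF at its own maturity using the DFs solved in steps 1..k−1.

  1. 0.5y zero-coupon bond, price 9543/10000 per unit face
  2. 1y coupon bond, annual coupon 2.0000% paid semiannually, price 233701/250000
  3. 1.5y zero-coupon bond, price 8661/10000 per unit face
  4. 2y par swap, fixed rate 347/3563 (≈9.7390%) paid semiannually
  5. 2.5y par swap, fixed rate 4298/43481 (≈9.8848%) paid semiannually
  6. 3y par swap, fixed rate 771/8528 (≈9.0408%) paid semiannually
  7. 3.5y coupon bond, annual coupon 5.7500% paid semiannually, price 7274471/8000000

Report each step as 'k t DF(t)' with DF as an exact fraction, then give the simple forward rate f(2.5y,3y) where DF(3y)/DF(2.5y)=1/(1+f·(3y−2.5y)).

1 1/2 9543/10000
2 1 9161/10000
3 3/2 8661/10000
4 2 1653/2000
5 5/2 7851/10000
6 3 7687/10000
7 7/2 7409/10000
f(2.5y,3y) = ((7851/10000)/(7687/10000) − 1)/(1/2) = 328/7687 ≈ 4.2669%

step 1 [0.5y] zero: DF = P = 9543/10000 ≈ 0.954300
step 2 [1y] bond c/2=1/100: DF=(233701/250000 − 1/100·(0.954300))/(1+1/100) = 9161/10000 ≈ 0.916100
step 3 [1.5y] zero: DF = P = 8661/10000 ≈ 0.866100
step 4 [2y] swap r/2=347/7126: DF=(1 − 347/7126·(0.954300+0.916100+0.866100))/(1+347/7126) = 1653/2000 ≈ 0.826500
step 5 [2.5y] swap r/2=2149/43481: DF=(1 − 2149/43481·(0.954300+0.916100+0.866100+0.826500))/(1+2149/43481) = 7851/10000 ≈ 0.785100
step 6 [3y] swap r/2=771/17056: DF=(1 − 771/17056·(0.954300+0.916100+0.866100+0.826500+0.785100))/(1+771/17056) = 7687/10000 ≈ 0.768700
step 7 [3.5y] bond c/2=23/800: DF=(7274471/8000000 − 23/800·(0.954300+0.916100+0.866100+0.826500+0.785100+0.768700))/(1+23/800) = 7409/10000 ≈ 0.740900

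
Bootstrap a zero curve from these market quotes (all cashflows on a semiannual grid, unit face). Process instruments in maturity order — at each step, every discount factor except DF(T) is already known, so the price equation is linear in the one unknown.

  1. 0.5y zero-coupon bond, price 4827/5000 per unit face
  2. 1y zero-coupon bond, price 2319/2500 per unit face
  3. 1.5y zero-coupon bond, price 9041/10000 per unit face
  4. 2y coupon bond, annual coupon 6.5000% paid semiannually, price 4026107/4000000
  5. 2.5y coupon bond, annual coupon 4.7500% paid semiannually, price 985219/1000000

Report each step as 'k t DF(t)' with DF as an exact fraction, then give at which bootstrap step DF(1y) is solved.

step 1 [0.5y] zero: DF = P = 4827/5000 ≈ 0.965400
step 2 [1y] zero: DF = P = 2319/2500 ≈ 0.927600
step 3 [1.5y] zero: DF = P = 9041/10000 ≈ 0.904100
step 4 [2y] bond c/2=13/400: DF=(4026107/4000000 − 13/400·(0.965400+0.927600+0.904100))/(1+13/400) = 2217/2500 ≈ 0.886800
step 5 [2.5y] bond c/2=19/800: DF=(985219/1000000 − 19/800·(0.965400+0.927600+0.904100+0.886800))/(1+19/800) = 8769/10000 ≈ 0.876900

1 1/2 4827/5000
2 1 2319/2500
3 3/2 9041/10000
4 2 2217/2500
5 5/2 8769/10000
DF(1y) is solved at step 2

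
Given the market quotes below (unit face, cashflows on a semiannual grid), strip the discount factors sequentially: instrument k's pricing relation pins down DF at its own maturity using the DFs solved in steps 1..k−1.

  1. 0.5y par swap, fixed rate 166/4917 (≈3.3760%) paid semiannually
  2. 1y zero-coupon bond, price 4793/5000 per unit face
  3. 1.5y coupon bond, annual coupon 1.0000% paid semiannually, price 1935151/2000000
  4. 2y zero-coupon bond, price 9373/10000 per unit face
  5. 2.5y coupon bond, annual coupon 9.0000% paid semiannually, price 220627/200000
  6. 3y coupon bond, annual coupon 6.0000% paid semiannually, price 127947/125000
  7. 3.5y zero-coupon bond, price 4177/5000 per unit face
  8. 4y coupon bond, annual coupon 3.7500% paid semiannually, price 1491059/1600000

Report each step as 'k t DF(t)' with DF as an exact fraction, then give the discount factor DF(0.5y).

1 1/2 4917/5000
2 1 4793/5000
3 3/2 9531/10000
4 2 9373/10000
5 5/2 4453/5000
6 3 4281/5000
7 7/2 4177/5000
8 4 7967/10000
DF(0.5y) = 4917/5000 ≈ 0.983400

step 1 [0.5y] swap r/2=83/4917: DF=(1 − 83/4917·(0))/(1+83/4917) = 4917/5000 ≈ 0.983400
step 2 [1y] zero: DF = P = 4793/5000 ≈ 0.958600
step 3 [1.5y] bond c/2=1/200: DF=(1935151/2000000 − 1/200·(0.983400+0.958600))/(1+1/200) = 9531/10000 ≈ 0.953100
step 4 [2y] zero: DF = P = 9373/10000 ≈ 0.937300
step 5 [2.5y] bond c/2=9/200: DF=(220627/200000 − 9/200·(0.983400+0.958600+0.953100+0.937300))/(1+9/200) = 4453/5000 ≈ 0.890600
step 6 [3y] bond c/2=3/100: DF=(127947/125000 − 3/100·(0.983400+0.958600+0.953100+0.937300+0.890600))/(1+3/100) = 4281/5000 ≈ 0.856200
step 7 [3.5y] zero: DF = P = 4177/5000 ≈ 0.835400
step 8 [4y] bond c/2=3/160: DF=(1491059/1600000 − 3/160·(0.983400+0.958600+0.953100+0.937300+0.890600+0.856200+0.835400))/(1+3/160) = 7967/10000 ≈ 0.796700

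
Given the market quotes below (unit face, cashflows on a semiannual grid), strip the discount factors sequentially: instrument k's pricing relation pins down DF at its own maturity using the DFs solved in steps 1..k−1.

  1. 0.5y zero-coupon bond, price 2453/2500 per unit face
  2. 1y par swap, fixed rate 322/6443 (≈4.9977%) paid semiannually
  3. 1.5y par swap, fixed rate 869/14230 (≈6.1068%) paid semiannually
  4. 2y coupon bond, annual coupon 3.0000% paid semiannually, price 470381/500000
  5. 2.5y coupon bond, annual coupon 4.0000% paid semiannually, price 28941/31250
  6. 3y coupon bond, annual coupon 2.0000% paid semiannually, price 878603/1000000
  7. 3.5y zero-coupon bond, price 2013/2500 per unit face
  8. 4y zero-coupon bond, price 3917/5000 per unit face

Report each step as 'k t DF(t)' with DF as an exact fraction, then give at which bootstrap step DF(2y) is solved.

step 1 [0.5y] zero: DF = P = 2453/2500 ≈ 0.981200
step 2 [1y] swap r/2=161/6443: DF=(1 − 161/6443·(0.981200))/(1+161/6443) = 9517/10000 ≈ 0.951700
step 3 [1.5y] swap r/2=869/28460: DF=(1 − 869/28460·(0.981200+0.951700))/(1+869/28460) = 9131/10000 ≈ 0.913100
step 4 [2y] bond c/2=3/200: DF=(470381/500000 − 3/200·(0.981200+0.951700+0.913100))/(1+3/200) = 553/625 ≈ 0.884800
step 5 [2.5y] bond c/2=1/50: DF=(28941/31250 − 1/50·(0.981200+0.951700+0.913100+0.884800))/(1+1/50) = 2087/2500 ≈ 0.834800
step 6 [3y] bond c/2=1/100: DF=(878603/1000000 − 1/100·(0.981200+0.951700+0.913100+0.884800+0.834800))/(1+1/100) = 8247/10000 ≈ 0.824700
step 7 [3.5y] zero: DF = P = 2013/2500 ≈ 0.805200
step 8 [4y] zero: DF = P = 3917/5000 ≈ 0.783400

1 1/2 2453/2500
2 1 9517/10000
3 3/2 9131/10000
4 2 553/625
5 5/2 2087/2500
6 3 8247/10000
7 7/2 2013/2500
8 4 3917/5000
DF(2y) is solved at step 4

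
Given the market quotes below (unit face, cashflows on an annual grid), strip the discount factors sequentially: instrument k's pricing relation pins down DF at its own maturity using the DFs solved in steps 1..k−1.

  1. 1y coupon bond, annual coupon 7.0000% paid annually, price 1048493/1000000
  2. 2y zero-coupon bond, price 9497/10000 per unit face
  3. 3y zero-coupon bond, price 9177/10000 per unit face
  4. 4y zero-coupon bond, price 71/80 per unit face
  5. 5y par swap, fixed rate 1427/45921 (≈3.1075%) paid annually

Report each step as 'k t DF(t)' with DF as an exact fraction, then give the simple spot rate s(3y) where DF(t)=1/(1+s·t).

step 1 [1y] bond c/1=7/100: DF=(1048493/1000000 − 7/100·(0))/(1+7/100) = 9799/10000 ≈ 0.979900
step 2 [2y] zero: DF = P = 9497/10000 ≈ 0.949700
step 3 [3y] zero: DF = P = 9177/10000 ≈ 0.917700
step 4 [4y] zero: DF = P = 71/80 ≈ 0.887500
step 5 [5y] swap r/1=1427/45921: DF=(1 − 1427/45921·(0.979900+0.949700+0.917700+0.887500))/(1+1427/45921) = 8573/10000 ≈ 0.857300

1 1 9799/10000
2 2 9497/10000
3 3 9177/10000
4 4 71/80
5 5 8573/10000
s(3y) = (1/(9177/10000) − 1)/(3) = 823/27531 ≈ 2.9894%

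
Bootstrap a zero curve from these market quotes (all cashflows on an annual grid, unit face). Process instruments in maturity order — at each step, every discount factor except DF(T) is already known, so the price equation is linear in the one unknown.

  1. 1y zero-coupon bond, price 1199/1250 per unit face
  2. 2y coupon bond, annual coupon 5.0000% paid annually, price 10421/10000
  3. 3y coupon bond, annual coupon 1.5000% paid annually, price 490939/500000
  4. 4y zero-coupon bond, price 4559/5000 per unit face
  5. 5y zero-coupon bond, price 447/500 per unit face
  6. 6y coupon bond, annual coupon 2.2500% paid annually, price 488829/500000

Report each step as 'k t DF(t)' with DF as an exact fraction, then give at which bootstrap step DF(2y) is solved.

step 1 [1y] zero: DF = P = 1199/1250 ≈ 0.959200
step 2 [2y] bond c/1=1/20: DF=(10421/10000 − 1/20·(0.959200))/(1+1/20) = 2367/2500 ≈ 0.946800
step 3 [3y] bond c/1=3/200: DF=(490939/500000 − 3/200·(0.959200+0.946800))/(1+3/200) = 587/625 ≈ 0.939200
step 4 [4y] zero: DF = P = 4559/5000 ≈ 0.911800
step 5 [5y] zero: DF = P = 447/500 ≈ 0.894000
step 6 [6y] bond c/1=9/400: DF=(488829/500000 − 9/400·(0.959200+0.946800+0.939200+0.911800+0.894000))/(1+9/400) = 4269/5000 ≈ 0.853800

1 1 1199/1250
2 2 2367/2500
3 3 587/625
4 4 4559/5000
5 5 447/500
6 6 4269/5000
DF(2y) is solved at step 2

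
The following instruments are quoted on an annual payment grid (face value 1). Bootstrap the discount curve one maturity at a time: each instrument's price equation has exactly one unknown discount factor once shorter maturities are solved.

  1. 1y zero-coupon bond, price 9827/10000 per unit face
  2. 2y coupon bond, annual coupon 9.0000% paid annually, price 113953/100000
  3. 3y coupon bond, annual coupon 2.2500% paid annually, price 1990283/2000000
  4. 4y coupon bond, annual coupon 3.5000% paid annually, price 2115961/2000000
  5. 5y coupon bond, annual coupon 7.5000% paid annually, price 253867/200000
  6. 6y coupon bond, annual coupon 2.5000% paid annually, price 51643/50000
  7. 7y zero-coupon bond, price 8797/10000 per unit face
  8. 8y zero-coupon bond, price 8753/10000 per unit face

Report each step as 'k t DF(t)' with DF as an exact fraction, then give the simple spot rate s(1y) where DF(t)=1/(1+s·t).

step 1 [1y] zero: DF = P = 9827/10000 ≈ 0.982700
step 2 [2y] bond c/1=9/100: DF=(113953/100000 − 9/100·(0.982700))/(1+9/100) = 9643/10000 ≈ 0.964300
step 3 [3y] bond c/1=9/400: DF=(1990283/2000000 − 9/400·(0.982700+0.964300))/(1+9/400) = 1163/1250 ≈ 0.930400
step 4 [4y] bond c/1=7/200: DF=(2115961/2000000 − 7/200·(0.982700+0.964300+0.930400))/(1+7/200) = 9249/10000 ≈ 0.924900
step 5 [5y] bond c/1=3/40: DF=(253867/200000 − 3/40·(0.982700+0.964300+0.930400+0.924900))/(1+3/40) = 1831/2000 ≈ 0.915500
step 6 [6y] bond c/1=1/40: DF=(51643/50000 − 1/40·(0.982700+0.964300+0.930400+0.924900+0.915500))/(1+1/40) = 4463/5000 ≈ 0.892600
step 7 [7y] zero: DF = P = 8797/10000 ≈ 0.879700
step 8 [8y] zero: DF = P = 8753/10000 ≈ 0.875300

1 1 9827/10000
2 2 9643/10000
3 3 1163/1250
4 4 9249/10000
5 5 1831/2000
6 6 4463/5000
7 7 8797/10000
8 8 8753/10000
s(1y) = (1/(9827/10000) − 1)/(1) = 173/9827 ≈ 1.7605%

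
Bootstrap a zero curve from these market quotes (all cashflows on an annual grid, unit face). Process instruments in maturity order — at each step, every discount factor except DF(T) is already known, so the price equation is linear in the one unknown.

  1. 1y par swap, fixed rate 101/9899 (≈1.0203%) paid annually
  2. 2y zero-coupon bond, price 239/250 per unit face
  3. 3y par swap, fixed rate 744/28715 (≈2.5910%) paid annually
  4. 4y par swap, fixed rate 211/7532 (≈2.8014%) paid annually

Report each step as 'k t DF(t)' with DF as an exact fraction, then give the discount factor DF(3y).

step 1 [1y] swap r/1=101/9899: DF=(1 − 101/9899·(0))/(1+101/9899) = 9899/10000 ≈ 0.989900
step 2 [2y] zero: DF = P = 239/250 ≈ 0.956000
step 3 [3y] swap r/1=744/28715: DF=(1 − 744/28715·(0.989900+0.956000))/(1+744/28715) = 1157/1250 ≈ 0.925600
step 4 [4y] swap r/1=211/7532: DF=(1 − 211/7532·(0.989900+0.956000+0.925600))/(1+211/7532) = 1789/2000 ≈ 0.894500

1 1 9899/10000
2 2 239/250
3 3 1157/1250
4 4 1789/2000
DF(3y) = 1157/1250 ≈ 0.925600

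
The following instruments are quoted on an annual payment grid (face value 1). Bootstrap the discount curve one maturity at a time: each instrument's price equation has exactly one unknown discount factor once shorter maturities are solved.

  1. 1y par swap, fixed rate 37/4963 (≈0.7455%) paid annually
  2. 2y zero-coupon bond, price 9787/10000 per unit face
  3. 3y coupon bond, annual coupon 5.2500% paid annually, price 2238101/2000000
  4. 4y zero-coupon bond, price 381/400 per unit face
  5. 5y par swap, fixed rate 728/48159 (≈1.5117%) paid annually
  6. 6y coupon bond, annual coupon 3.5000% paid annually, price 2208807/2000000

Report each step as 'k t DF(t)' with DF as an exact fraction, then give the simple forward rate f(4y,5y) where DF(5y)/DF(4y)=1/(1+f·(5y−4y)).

step 1 [1y] swap r/1=37/4963: DF=(1 − 37/4963·(0))/(1+37/4963) = 4963/5000 ≈ 0.992600
step 2 [2y] zero: DF = P = 9787/10000 ≈ 0.978700
step 3 [3y] bond c/1=21/400: DF=(2238101/2000000 − 21/400·(0.992600+0.978700))/(1+21/400) = 9649/10000 ≈ 0.964900
step 4 [4y] zero: DF = P = 381/400 ≈ 0.952500
step 5 [5y] swap r/1=728/48159: DF=(1 − 728/48159·(0.992600+0.978700+0.964900+0.952500))/(1+728/48159) = 1159/1250 ≈ 0.927200
step 6 [6y] bond c/1=7/200: DF=(2208807/2000000 − 7/200·(0.992600+0.978700+0.964900+0.952500+0.927200))/(1+7/200) = 4521/5000 ≈ 0.904200

1 1 4963/5000
2 2 9787/10000
3 3 9649/10000
4 4 381/400
5 5 1159/1250
6 6 4521/5000
f(4y,5y) = ((381/400)/(1159/1250) − 1)/(1) = 253/9272 ≈ 2.7286%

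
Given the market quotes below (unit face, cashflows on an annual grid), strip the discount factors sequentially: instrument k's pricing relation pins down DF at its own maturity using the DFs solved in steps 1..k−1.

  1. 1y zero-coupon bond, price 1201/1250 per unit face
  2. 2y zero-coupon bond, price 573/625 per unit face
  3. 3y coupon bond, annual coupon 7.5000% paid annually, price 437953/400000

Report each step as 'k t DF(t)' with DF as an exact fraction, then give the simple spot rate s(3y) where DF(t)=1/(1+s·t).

step 1 [1y] zero: DF = P = 1201/1250 ≈ 0.960800
step 2 [2y] zero: DF = P = 573/625 ≈ 0.916800
step 3 [3y] bond c/1=3/40: DF=(437953/400000 − 3/40·(0.960800+0.916800))/(1+3/40) = 71/80 ≈ 0.887500

1 1 1201/1250
2 2 573/625
3 3 71/80
s(3y) = (1/(71/80) − 1)/(3) = 3/71 ≈ 4.2254%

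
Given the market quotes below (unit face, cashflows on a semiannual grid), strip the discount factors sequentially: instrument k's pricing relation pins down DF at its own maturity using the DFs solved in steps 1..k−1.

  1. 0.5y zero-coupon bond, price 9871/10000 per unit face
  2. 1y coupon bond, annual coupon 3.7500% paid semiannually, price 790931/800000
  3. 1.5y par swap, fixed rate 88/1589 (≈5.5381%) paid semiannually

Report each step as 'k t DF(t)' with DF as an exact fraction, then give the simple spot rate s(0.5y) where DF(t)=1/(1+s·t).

step 1 [0.5y] zero: DF = P = 9871/10000 ≈ 0.987100
step 2 [1y] bond c/2=3/160: DF=(790931/800000 − 3/160·(0.987100))/(1+3/160) = 9523/10000 ≈ 0.952300
step 3 [1.5y] swap r/2=44/1589: DF=(1 − 44/1589·(0.987100+0.952300))/(1+44/1589) = 1151/1250 ≈ 0.920800

1 1/2 9871/10000
2 1 9523/10000
3 3/2 1151/1250
s(0.5y) = (1/(9871/10000) − 1)/(1/2) = 258/9871 ≈ 2.6137%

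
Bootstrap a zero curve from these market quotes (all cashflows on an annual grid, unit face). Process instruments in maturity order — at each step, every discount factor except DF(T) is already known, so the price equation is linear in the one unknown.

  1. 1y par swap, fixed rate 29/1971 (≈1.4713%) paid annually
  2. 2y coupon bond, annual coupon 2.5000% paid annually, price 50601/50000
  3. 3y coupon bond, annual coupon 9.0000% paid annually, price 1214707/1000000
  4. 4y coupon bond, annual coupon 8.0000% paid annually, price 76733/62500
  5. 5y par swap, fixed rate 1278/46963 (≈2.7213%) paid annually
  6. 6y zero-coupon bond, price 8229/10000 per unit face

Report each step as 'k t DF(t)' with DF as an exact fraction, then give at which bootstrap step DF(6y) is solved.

step 1 [1y] swap r/1=29/1971: DF=(1 − 29/1971·(0))/(1+29/1971) = 1971/2000 ≈ 0.985500
step 2 [2y] bond c/1=1/40: DF=(50601/50000 − 1/40·(0.985500))/(1+1/40) = 9633/10000 ≈ 0.963300
step 3 [3y] bond c/1=9/100: DF=(1214707/1000000 − 9/100·(0.985500+0.963300))/(1+9/100) = 1907/2000 ≈ 0.953500
step 4 [4y] bond c/1=2/25: DF=(76733/62500 − 2/25·(0.985500+0.963300+0.953500))/(1+2/25) = 4609/5000 ≈ 0.921800
step 5 [5y] swap r/1=1278/46963: DF=(1 − 1278/46963·(0.985500+0.963300+0.953500+0.921800))/(1+1278/46963) = 4361/5000 ≈ 0.872200
step 6 [6y] zero: DF = P = 8229/10000 ≈ 0.822900

1 1 1971/2000
2 2 9633/10000
3 3 1907/2000
4 4 4609/5000
5 5 4361/5000
6 6 8229/10000
DF(6y) is solved at step 6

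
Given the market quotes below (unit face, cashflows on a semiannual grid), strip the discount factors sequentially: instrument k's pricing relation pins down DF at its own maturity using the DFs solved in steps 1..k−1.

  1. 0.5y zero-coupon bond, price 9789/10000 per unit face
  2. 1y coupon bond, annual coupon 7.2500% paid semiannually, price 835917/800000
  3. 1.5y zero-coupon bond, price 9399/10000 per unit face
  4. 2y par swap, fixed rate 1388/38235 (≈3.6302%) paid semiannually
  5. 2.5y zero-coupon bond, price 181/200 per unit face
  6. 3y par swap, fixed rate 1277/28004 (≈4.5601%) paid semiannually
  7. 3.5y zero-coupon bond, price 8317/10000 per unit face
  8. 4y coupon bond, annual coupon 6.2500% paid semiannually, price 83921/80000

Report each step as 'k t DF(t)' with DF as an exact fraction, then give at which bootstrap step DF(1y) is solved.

step 1 [0.5y] zero: DF = P = 9789/10000 ≈ 0.978900
step 2 [1y] bond c/2=29/800: DF=(835917/800000 − 29/800·(0.978900))/(1+29/800) = 9741/10000 ≈ 0.974100
step 3 [1.5y] zero: DF = P = 9399/10000 ≈ 0.939900
step 4 [2y] swap r/2=694/38235: DF=(1 − 694/38235·(0.978900+0.974100+0.939900))/(1+694/38235) = 4653/5000 ≈ 0.930600
step 5 [2.5y] zero: DF = P = 181/200 ≈ 0.905000
step 6 [3y] swap r/2=1277/56008: DF=(1 − 1277/56008·(0.978900+0.974100+0.939900+0.930600+0.905000))/(1+1277/56008) = 8723/10000 ≈ 0.872300
step 7 [3.5y] zero: DF = P = 8317/10000 ≈ 0.831700
step 8 [4y] bond c/2=1/32: DF=(83921/80000 − 1/32·(0.978900+0.974100+0.939900+0.930600+0.905000+0.872300+0.831700))/(1+1/32) = 8223/10000 ≈ 0.822300

1 1/2 9789/10000
2 1 9741/10000
3 3/2 9399/10000
4 2 4653/5000
5 5/2 181/200
6 3 8723/10000
7 7/2 8317/10000
8 4 8223/10000
DF(1y) is solved at step 2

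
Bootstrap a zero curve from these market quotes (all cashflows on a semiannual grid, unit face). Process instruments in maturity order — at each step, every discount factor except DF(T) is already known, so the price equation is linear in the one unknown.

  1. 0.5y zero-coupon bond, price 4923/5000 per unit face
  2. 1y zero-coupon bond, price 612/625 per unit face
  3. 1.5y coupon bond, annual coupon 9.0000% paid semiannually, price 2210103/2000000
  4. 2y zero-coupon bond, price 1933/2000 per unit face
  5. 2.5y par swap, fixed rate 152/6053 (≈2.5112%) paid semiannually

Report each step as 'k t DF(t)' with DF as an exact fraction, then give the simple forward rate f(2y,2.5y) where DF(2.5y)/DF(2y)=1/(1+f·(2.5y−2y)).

1 1/2 4923/5000
2 1 612/625
3 3/2 9729/10000
4 2 1933/2000
5 5/2 587/625
f(2y,2.5y) = ((1933/2000)/(587/625) − 1)/(1/2) = 273/4696 ≈ 5.8135%

step 1 [0.5y] zero: DF = P = 4923/5000 ≈ 0.984600
step 2 [1y] zero: DF = P = 612/625 ≈ 0.979200
step 3 [1.5y] bond c/2=9/200: DF=(2210103/2000000 − 9/200·(0.984600+0.979200))/(1+9/200) = 9729/10000 ≈ 0.972900
step 4 [2y] zero: DF = P = 1933/2000 ≈ 0.966500
step 5 [2.5y] swap r/2=76/6053: DF=(1 − 76/6053·(0.984600+0.979200+0.972900+0.966500))/(1+76/6053) = 587/625 ≈ 0.939200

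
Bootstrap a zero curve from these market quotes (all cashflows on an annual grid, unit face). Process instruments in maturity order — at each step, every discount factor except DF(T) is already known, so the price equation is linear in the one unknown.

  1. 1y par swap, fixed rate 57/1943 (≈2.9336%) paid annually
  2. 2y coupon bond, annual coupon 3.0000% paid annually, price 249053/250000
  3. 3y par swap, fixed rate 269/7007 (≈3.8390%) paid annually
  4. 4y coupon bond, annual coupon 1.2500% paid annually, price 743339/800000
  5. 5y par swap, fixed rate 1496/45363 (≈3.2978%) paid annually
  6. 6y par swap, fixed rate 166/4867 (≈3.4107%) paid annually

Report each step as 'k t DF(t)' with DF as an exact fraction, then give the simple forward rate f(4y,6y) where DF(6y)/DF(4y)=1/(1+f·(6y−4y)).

1 1 1943/2000
2 2 9389/10000
3 3 2231/2500
4 4 8831/10000
5 5 1063/1250
6 6 4087/5000
f(4y,6y) = ((8831/10000)/(4087/5000) − 1)/(2) = 657/16348 ≈ 4.0188%

step 1 [1y] swap r/1=57/1943: DF=(1 − 57/1943·(0))/(1+57/1943) = 1943/2000 ≈ 0.971500
step 2 [2y] bond c/1=3/100: DF=(249053/250000 − 3/100·(0.971500))/(1+3/100) = 9389/10000 ≈ 0.938900
step 3 [3y] swap r/1=269/7007: DF=(1 − 269/7007·(0.971500+0.938900))/(1+269/7007) = 2231/2500 ≈ 0.892400
step 4 [4y] bond c/1=1/80: DF=(743339/800000 − 1/80·(0.971500+0.938900+0.892400))/(1+1/80) = 8831/10000 ≈ 0.883100
step 5 [5y] swap r/1=1496/45363: DF=(1 − 1496/45363·(0.971500+0.938900+0.892400+0.883100))/(1+1496/45363) = 1063/1250 ≈ 0.850400
step 6 [6y] swap r/1=166/4867: DF=(1 − 166/4867·(0.971500+0.938900+0.892400+0.883100+0.850400))/(1+166/4867) = 4087/5000 ≈ 0.817400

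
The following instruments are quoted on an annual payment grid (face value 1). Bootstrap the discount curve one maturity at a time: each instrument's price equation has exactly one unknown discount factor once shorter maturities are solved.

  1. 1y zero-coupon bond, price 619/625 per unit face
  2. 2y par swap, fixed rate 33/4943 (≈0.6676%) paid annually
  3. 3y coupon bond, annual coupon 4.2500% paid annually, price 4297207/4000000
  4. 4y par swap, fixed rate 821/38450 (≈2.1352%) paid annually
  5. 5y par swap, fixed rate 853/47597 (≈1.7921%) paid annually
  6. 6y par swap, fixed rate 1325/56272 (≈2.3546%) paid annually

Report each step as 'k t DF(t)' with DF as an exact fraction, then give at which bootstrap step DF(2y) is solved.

step 1 [1y] zero: DF = P = 619/625 ≈ 0.990400
step 2 [2y] swap r/1=33/4943: DF=(1 − 33/4943·(0.990400))/(1+33/4943) = 2467/2500 ≈ 0.986800
step 3 [3y] bond c/1=17/400: DF=(4297207/4000000 − 17/400·(0.990400+0.986800))/(1+17/400) = 9499/10000 ≈ 0.949900
step 4 [4y] swap r/1=821/38450: DF=(1 − 821/38450·(0.990400+0.986800+0.949900))/(1+821/38450) = 9179/10000 ≈ 0.917900
step 5 [5y] swap r/1=853/47597: DF=(1 − 853/47597·(0.990400+0.986800+0.949900+0.917900))/(1+853/47597) = 9147/10000 ≈ 0.914700
step 6 [6y] swap r/1=1325/56272: DF=(1 − 1325/56272·(0.990400+0.986800+0.949900+0.917900+0.914700))/(1+1325/56272) = 347/400 ≈ 0.867500

1 1 619/625
2 2 2467/2500
3 3 9499/10000
4 4 9179/10000
5 5 9147/10000
6 6 347/400
DF(2y) is solved at step 2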